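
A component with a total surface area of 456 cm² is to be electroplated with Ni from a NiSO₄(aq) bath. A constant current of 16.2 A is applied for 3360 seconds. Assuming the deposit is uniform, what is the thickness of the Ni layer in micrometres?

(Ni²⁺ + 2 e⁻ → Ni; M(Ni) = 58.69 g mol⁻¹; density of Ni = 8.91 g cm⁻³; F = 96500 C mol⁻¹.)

Q = I·t = 16.20 × 3360.0 = 54430 C; n(e⁻) = 0.5641 mol.
n(Ni) = n(e⁻)/2 = 0.2820 mol, so m = 0.2820 × 58.69 = 16.55 g.
Volume = m/ρ = 16.55 / 8.91 = 1.858 cm³.
Thickness = V/A = 1.858 / 456 = 0.00407 cm = 40.7 μm.

40.7 μm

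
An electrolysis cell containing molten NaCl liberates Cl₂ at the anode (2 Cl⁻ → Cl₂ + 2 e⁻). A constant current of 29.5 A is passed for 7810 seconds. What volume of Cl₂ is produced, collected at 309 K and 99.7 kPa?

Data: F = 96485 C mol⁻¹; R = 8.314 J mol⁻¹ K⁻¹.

Q = I·t = 29.50 A × 7810.0 s = 230400 C.
n(e⁻) = Q/F = 230400 / 96485 = 2.388 mol.
2 electrons are transferred per Cl₂ molecule, so n(Cl₂) = 2.388 / 2 = 1.194 mol.
V = nRT/P = (1.194 × 8.314 × 309) / (99.7 × 10³ Pa) = 0.0308 m³ = 30.8 L.

30.8 L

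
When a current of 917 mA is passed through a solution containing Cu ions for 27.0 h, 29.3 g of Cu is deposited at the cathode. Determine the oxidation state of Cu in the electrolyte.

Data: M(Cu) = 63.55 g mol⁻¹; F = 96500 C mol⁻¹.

Q = I·t = 0.9170 A × 97200 s = 89130 C, so n(e⁻) = 89130/96500 = 0.9237 mol.
n(Cu) deposited = 29.3 / 63.55 = 0.4611 mol.
Electrons per atom = n(e⁻)/n(Cu) = 0.9237 / 0.4611 = 2.00 ≈ 2, so the ion is Cu²⁺.

+2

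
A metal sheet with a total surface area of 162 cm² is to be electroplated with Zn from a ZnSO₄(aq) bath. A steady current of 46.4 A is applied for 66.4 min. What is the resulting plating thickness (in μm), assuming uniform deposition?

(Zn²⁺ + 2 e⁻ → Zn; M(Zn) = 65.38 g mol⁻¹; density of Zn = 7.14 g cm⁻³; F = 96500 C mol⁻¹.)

Q = I·t = 46.40 × 3984.0 = 184900 C; n(e⁻) = 1.916 mol.
n(Zn) = n(e⁻)/2 = 0.9578 mol, so m = 0.9578 × 65.38 = 62.62 g.
Volume = m/ρ = 62.62 / 7.14 = 8.771 cm³.
Thickness = V/A = 8.771 / 162 = 0.0541 cm = 541 μm.

541 μm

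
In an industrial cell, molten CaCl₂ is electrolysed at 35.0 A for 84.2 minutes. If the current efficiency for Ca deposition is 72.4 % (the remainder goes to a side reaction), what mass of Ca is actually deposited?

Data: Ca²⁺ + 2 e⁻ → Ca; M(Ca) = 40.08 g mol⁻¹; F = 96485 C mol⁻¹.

Q = I·t = 35.00 × 5052.0 = 176800 C.
n(e⁻) = 176800/96485 = 1.833 mol; theoretically n(Ca) = 1.833/2 = 0.9163 mol, m_theo = 36.73 g.
At 72.4 % efficiency, m_actual = 0.724 × 36.73 = 26.6 g.

26.6 g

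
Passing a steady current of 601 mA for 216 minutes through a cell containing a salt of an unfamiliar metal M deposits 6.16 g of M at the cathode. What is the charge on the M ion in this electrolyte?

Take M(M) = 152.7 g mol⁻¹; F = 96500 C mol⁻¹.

+2

Q = I·t = 0.6010 A × 12960 s = 7789 C, so n(e⁻) = 7789/96500 = 0.08071 mol.
n(M) deposited = 6.16 / 152.7 = 0.04034 mol.
Electrons per atom = n(e⁻)/n(M) = 0.08071 / 0.04034 = 2.00 ≈ 2, so the ion is M²⁺.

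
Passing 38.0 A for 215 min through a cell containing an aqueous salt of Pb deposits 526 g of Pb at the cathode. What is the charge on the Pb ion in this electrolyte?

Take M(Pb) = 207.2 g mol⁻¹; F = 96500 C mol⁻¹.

+2

Q = I·t = 38.00 A × 12900 s = 490200 C, so n(e⁻) = 490200/96500 = 5.080 mol.
n(Pb) deposited = 526 / 207.2 = 2.539 mol.
Electrons per atom = n(e⁻)/n(Pb) = 5.080 / 2.539 = 2.00 ≈ 2, so the ion is Pb²⁺.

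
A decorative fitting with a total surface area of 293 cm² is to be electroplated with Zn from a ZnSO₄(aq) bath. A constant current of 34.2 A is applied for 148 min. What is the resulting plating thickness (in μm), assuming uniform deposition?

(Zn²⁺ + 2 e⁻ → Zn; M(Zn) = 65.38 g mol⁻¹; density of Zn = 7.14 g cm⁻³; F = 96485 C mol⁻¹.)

Q = I·t = 34.20 × 8880.0 = 303700 C; n(e⁻) = 3.148 mol.
n(Zn) = n(e⁻)/2 = 1.574 mol, so m = 1.574 × 65.38 = 102.9 g.
Volume = m/ρ = 102.9 / 7.14 = 14.41 cm³.
Thickness = V/A = 14.41 / 293 = 0.0492 cm = 492 μm.

492 μm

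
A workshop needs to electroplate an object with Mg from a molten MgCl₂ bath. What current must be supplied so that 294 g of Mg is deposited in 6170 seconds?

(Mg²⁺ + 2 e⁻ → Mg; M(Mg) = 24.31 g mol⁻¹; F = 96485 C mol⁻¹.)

378 A

n(Mg) = 294 / 24.31 = 12.09 mol.
n(e⁻) = 2 × 12.09 = 24.19 mol.
Q = n(e⁻)·F = 24.19 × 96485 = 2334000 C.
I = Q/t = 2334000 / 6170.0 s = 378 A.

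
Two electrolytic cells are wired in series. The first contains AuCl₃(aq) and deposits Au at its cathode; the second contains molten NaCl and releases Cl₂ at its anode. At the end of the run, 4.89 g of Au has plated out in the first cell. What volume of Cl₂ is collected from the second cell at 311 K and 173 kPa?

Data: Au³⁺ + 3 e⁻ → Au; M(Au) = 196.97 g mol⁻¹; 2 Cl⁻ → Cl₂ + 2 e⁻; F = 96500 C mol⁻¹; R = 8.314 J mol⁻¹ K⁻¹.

n(Au) = 4.89 / 196.97 = 0.02483 mol, so n(e⁻) = 3 × 0.02483 = 0.07448 mol.
The cells are in series, so the same 0.07448 mol of electrons passes through the second cell.
2 Cl⁻ → Cl₂ + 2 e⁻ — 2 mol e⁻ per mol Cl₂, so n(Cl₂) = 0.07448/2 = 0.03724 mol.
V = nRT/P = (0.03724 × 8.314 × 311) / (173 × 10³) = 5.57 × 10⁻⁴ m³ = 0.557 L.

0.557 L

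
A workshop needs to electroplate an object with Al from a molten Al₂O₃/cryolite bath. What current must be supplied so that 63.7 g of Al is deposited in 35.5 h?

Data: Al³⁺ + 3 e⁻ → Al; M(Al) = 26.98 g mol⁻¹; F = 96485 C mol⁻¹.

5.35 A

n(Al) = 63.7 / 26.98 = 2.361 mol.
n(e⁻) = 3 × 2.361 = 7.083 mol.
Q = n(e⁻)·F = 7.083 × 96485 = 683400 C.
I = Q/t = 683400 / 127800 s = 5.35 A.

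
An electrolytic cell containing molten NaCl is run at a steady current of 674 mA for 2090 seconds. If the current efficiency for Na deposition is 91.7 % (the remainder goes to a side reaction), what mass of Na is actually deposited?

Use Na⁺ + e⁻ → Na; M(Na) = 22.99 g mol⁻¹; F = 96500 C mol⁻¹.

Q = I·t = 0.6740 × 2090.0 = 1409 C.
n(e⁻) = 1409/96500 = 0.01460 mol; theoretically n(Na) = 0.01460/1 = 0.01460 mol, m_theo = 0.3356 g.
At 91.7 % efficiency, m_actual = 0.917 × 0.3356 = 0.308 g.

0.308 g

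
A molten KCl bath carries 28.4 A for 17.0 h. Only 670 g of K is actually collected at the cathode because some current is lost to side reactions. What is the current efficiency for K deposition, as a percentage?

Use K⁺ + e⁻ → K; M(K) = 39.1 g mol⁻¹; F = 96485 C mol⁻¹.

Q = I·t = 28.40 × 61200 = 1738000 C; n(e⁻) = 1738000/96485 = 18.01 mol.
Theoretical n(K) = n(e⁻)/1 = 18.01 mol, i.e. m_theo = 18.01 × 39.1 = 704.3 g.
Efficiency = m_actual / m_theo = 670 / 704.3 = 95.1 %.

95.1 %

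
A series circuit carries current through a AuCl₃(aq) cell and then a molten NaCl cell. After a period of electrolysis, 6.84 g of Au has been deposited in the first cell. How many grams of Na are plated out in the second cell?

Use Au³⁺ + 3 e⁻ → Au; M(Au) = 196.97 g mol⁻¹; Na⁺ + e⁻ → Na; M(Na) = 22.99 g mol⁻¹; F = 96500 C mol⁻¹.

2.40 g

n(Au) = 6.84 / 196.97 = 0.03473 mol.
Since Au³⁺ + 3 e⁻ → Au, n(e⁻) passed = 3 × 0.03473 = 0.1042 mol.
Cells in series carry the same charge, so the same 0.1042 mol of electrons passes through cell 2.
Na⁺ + e⁻ → Na, so n(Na) = 0.1042 / 1 = 0.1042 mol.
m(Na) = 0.1042 × 22.99 = 2.40 g.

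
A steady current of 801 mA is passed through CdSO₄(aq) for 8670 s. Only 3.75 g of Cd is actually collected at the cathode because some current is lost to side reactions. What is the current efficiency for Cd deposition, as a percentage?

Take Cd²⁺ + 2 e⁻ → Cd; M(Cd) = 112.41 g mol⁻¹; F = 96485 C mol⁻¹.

92.7 %

Q = I·t = 0.8010 × 8670.0 = 6945 C; n(e⁻) = 6945/96485 = 0.07198 mol.
Theoretical n(Cd) = n(e⁻)/2 = 0.03599 mol, i.e. m_theo = 0.03599 × 112.41 = 4.045 g.
Efficiency = m_actual / m_theo = 3.75 / 4.045 = 92.7 %.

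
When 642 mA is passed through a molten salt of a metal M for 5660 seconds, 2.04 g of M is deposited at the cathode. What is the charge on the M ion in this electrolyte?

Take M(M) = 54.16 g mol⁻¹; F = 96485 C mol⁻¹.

+1

Q = I·t = 0.6420 A × 5660.0 s = 3634 C, so n(e⁻) = 3634/96485 = 0.03766 mol.
n(M) deposited = 2.04 / 54.16 = 0.03767 mol.
Electrons per atom = n(e⁻)/n(M) = 0.03766 / 0.03767 = 1.00 ≈ 1, so the ion is M⁺.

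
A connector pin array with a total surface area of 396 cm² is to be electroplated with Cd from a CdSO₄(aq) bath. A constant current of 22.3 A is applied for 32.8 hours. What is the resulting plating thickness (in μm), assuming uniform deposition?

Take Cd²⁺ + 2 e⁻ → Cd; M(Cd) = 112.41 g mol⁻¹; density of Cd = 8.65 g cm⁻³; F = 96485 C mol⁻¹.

Q = I·t = 22.30 × 118080 = 2633000 C; n(e⁻) = 27.29 mol.
n(Cd) = n(e⁻)/2 = 13.65 mol, so m = 13.65 × 112.41 = 1534 g.
Volume = m/ρ = 1534 / 8.65 = 177.3 cm³.
Thickness = V/A = 177.3 / 396 = 0.448 cm = 4480 μm.

4480 μm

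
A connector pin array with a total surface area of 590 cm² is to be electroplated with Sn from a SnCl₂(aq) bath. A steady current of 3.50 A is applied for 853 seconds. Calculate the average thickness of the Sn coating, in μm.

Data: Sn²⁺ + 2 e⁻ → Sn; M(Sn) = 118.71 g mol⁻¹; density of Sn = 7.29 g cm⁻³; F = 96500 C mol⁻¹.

4.27 μm

Q = I·t = 3.500 × 853.00 = 2986 C; n(e⁻) = 0.03094 mol.
n(Sn) = n(e⁻)/2 = 0.01547 mol, so m = 0.01547 × 118.71 = 1.836 g.
Volume = m/ρ = 1.836 / 7.29 = 0.2519 cm³.
Thickness = V/A = 0.2519 / 590 = 4.27 × 10⁻⁴ cm = 4.27 μm.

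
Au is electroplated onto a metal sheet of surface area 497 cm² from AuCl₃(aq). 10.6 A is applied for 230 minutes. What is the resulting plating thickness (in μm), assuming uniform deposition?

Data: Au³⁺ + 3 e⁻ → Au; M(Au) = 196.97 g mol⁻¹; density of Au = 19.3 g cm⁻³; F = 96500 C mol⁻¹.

104 μm

Q = I·t = 10.60 × 13800 = 146300 C; n(e⁻) = 1.516 mol.
n(Au) = n(e⁻)/3 = 0.5053 mol, so m = 0.5053 × 196.97 = 99.53 g.
Volume = m/ρ = 99.53 / 19.3 = 5.157 cm³.
Thickness = V/A = 5.157 / 497 = 0.0104 cm = 104 μm.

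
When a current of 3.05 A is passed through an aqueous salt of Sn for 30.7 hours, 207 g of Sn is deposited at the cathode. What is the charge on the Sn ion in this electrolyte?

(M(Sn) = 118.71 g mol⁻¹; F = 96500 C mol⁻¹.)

+2

Q = I·t = 3.050 A × 110520 s = 337100 C, so n(e⁻) = 337100/96500 = 3.493 mol.
n(Sn) deposited = 207 / 118.71 = 1.744 mol.
Electrons per atom = n(e⁻)/n(Sn) = 3.493 / 1.744 = 2.00 ≈ 2, so the ion is Sn²⁺.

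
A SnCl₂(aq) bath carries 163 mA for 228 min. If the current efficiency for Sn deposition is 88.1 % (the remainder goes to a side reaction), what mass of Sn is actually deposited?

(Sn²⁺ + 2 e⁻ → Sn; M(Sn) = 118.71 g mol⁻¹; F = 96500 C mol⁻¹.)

Q = I·t = 0.1630 × 13680 = 2230 C.
n(e⁻) = 2230/96500 = 0.02311 mol; theoretically n(Sn) = 0.02311/2 = 0.01155 mol, m_theo = 1.372 g.
At 88.1 % efficiency, m_actual = 0.881 × 1.372 = 1.21 g.

1.21 g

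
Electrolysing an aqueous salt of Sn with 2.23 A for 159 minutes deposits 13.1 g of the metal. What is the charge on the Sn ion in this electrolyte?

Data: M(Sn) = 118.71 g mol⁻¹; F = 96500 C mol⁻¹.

Q = I·t = 2.230 A × 9540.0 s = 21270 C, so n(e⁻) = 21270/96500 = 0.2205 mol.
n(Sn) deposited = 13.1 / 118.71 = 0.1104 mol.
Electrons per atom = n(e⁻)/n(Sn) = 0.2205 / 0.1104 = 2.00 ≈ 2, so the ion is Sn²⁺.

+2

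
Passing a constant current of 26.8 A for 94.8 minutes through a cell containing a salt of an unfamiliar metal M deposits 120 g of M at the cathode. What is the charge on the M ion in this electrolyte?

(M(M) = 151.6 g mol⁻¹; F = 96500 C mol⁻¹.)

+2

Q = I·t = 26.80 A × 5688.0 s = 152400 C, so n(e⁻) = 152400/96500 = 1.580 mol.
n(M) deposited = 120 / 151.6 = 0.7916 mol.
Electrons per atom = n(e⁻)/n(M) = 1.580 / 0.7916 = 2.00 ≈ 2, so the ion is M²⁺.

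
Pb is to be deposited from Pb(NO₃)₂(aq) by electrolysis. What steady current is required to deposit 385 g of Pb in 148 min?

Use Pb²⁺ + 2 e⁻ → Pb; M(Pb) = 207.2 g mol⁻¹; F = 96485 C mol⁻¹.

40.4 A

n(Pb) = 385 / 207.2 = 1.858 mol.
n(e⁻) = 2 × 1.858 = 3.716 mol.
Q = n(e⁻)·F = 3.716 × 96485 = 358600 C.
I = Q/t = 358600 / 8880.0 s = 40.4 A.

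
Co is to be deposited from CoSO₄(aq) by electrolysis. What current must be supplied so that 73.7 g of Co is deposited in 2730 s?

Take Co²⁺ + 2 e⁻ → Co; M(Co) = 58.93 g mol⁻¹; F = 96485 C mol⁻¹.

88.4 A

n(Co) = 73.7 / 58.93 = 1.251 mol.
n(e⁻) = 2 × 1.251 = 2.501 mol.
Q = n(e⁻)·F = 2.501 × 96485 = 241300 C.
I = Q/t = 241300 / 2730.0 s = 88.4 A.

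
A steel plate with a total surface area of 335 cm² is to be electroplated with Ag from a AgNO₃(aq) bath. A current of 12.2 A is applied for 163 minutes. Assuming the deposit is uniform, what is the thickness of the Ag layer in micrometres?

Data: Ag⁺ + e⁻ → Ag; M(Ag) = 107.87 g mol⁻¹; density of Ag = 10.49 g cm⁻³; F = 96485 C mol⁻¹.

Q = I·t = 12.20 × 9780.0 = 119300 C; n(e⁻) = 1.237 mol.
n(Ag) = n(e⁻)/1 = 1.237 mol, so m = 1.237 × 107.87 = 133.4 g.
Volume = m/ρ = 133.4 / 10.49 = 12.72 cm³.
Thickness = V/A = 12.72 / 335 = 0.0380 cm = 380 μm.

380 μm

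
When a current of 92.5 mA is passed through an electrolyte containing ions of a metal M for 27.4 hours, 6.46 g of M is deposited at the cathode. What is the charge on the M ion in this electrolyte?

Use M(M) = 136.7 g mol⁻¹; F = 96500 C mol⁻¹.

+2

Q = I·t = 0.09250 A × 98640 s = 9124 C, so n(e⁻) = 9124/96500 = 0.09455 mol.
n(M) deposited = 6.46 / 136.7 = 0.04726 mol.
Electrons per atom = n(e⁻)/n(M) = 0.09455 / 0.04726 = 2.00 ≈ 2, so the ion is M²⁺.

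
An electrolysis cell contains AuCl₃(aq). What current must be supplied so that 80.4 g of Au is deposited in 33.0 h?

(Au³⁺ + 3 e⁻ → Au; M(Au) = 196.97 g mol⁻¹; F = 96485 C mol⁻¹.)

n(Au) = 80.4 / 196.97 = 0.4082 mol.
n(e⁻) = 3 × 0.4082 = 1.225 mol.
Q = n(e⁻)·F = 1.225 × 96485 = 118200 C.
I = Q/t = 118200 / 118800 s = 0.995 A.

0.995 A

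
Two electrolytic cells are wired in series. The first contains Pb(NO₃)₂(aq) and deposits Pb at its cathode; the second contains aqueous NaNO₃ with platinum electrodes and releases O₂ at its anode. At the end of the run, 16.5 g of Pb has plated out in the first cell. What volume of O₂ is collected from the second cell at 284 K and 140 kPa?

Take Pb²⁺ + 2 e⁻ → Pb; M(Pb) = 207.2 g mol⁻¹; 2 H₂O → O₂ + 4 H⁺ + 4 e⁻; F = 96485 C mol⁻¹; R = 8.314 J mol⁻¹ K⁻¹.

0.672 L

n(Pb) = 16.5 / 207.2 = 0.07963 mol, so n(e⁻) = 2 × 0.07963 = 0.1593 mol.
The cells are in series, so the same 0.1593 mol of electrons passes through the second cell.
2 H₂O → O₂ + 4 H⁺ + 4 e⁻ — 4 mol e⁻ per mol O₂, so n(O₂) = 0.1593/4 = 0.03982 mol.
V = nRT/P = (0.03982 × 8.314 × 284) / (140 × 10³) = 6.72 × 10⁻⁴ m³ = 0.672 L.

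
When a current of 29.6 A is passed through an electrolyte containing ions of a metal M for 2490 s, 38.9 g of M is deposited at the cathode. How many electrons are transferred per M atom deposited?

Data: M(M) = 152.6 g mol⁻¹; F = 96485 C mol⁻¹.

3

Q = I·t = 29.60 A × 2490.0 s = 73700 C, so n(e⁻) = 73700/96485 = 0.7639 mol.
n(M) deposited = 38.9 / 152.6 = 0.2549 mol.
Electrons per atom = n(e⁻)/n(M) = 0.7639 / 0.2549 = 3.00 ≈ 3, so the ion is M³⁺.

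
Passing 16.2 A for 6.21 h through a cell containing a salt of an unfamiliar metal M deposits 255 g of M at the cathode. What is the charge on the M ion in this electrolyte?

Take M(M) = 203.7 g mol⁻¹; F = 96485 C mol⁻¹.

+3

Q = I·t = 16.20 A × 22356 s = 362200 C, so n(e⁻) = 362200/96485 = 3.754 mol.
n(M) deposited = 255 / 203.7 = 1.252 mol.
Electrons per atom = n(e⁻)/n(M) = 3.754 / 1.252 = 3.00 ≈ 3, so the ion is M³⁺.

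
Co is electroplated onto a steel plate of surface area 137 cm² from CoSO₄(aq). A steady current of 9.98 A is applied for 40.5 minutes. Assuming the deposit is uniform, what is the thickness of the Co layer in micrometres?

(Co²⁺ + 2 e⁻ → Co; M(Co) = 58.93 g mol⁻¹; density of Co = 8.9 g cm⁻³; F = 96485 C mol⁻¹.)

Q = I·t = 9.980 × 2430.0 = 24250 C; n(e⁻) = 0.2513 mol.
n(Co) = n(e⁻)/2 = 0.1257 mol, so m = 0.1257 × 58.93 = 7.406 g.
Volume = m/ρ = 7.406 / 8.9 = 0.8321 cm³.
Thickness = V/A = 0.8321 / 137 = 0.00607 cm = 60.7 μm.

60.7 μm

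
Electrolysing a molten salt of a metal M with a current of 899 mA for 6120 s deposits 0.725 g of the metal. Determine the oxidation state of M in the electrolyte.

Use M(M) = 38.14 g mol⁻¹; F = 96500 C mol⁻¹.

+3

Q = I·t = 0.8990 A × 6120.0 s = 5502 C, so n(e⁻) = 5502/96500 = 0.05701 mol.
n(M) deposited = 0.725 / 38.14 = 0.01901 mol.
Electrons per atom = n(e⁻)/n(M) = 0.05701 / 0.01901 = 3.00 ≈ 3, so the ion is M³⁺.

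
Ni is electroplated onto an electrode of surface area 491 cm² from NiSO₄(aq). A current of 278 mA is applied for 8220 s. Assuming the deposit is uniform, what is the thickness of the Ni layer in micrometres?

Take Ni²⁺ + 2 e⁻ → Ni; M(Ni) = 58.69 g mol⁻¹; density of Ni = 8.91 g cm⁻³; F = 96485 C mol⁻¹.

Q = I·t = 0.2780 × 8220.0 = 2285 C; n(e⁻) = 0.02368 mol.
n(Ni) = n(e⁻)/2 = 0.01184 mol, so m = 0.01184 × 58.69 = 0.6950 g.
Volume = m/ρ = 0.6950 / 8.91 = 0.07800 cm³.
Thickness = V/A = 0.07800 / 491 = 1.59 × 10⁻⁴ cm = 1.59 μm.

1.59 μm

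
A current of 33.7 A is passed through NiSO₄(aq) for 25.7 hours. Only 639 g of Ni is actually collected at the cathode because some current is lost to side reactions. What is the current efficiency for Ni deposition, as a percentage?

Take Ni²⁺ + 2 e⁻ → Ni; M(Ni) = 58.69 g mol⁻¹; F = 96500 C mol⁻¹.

67.4 %

Q = I·t = 33.70 × 92520 = 3118000 C; n(e⁻) = 3118000/96500 = 32.31 mol.
Theoretical n(Ni) = n(e⁻)/2 = 16.16 mol, i.e. m_theo = 16.16 × 58.69 = 948.1 g.
Efficiency = m_actual / m_theo = 639 / 948.1 = 67.4 %.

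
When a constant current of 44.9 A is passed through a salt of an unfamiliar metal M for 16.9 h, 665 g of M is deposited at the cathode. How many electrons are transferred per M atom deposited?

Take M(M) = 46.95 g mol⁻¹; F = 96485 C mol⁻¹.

Q = I·t = 44.90 A × 60840 s = 2732000 C, so n(e⁻) = 2732000/96485 = 28.31 mol.
n(M) deposited = 665 / 46.95 = 14.16 mol.
Electrons per atom = n(e⁻)/n(M) = 28.31 / 14.16 = 2.00 ≈ 2, so the ion is M²⁺.

2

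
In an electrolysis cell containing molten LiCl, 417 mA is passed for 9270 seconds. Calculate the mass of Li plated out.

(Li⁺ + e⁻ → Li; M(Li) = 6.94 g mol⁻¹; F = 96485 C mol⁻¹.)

0.278 g

Q = I·t = 0.4170 A × 9270.0 s = 3866 C.
n(e⁻) = Q/F = 3866 / 96485 = 0.04006 mol.
Li⁺ + e⁻ → Li, so n(Li) = n(e⁻)/1 = 0.04006 mol.
m = n·M = 0.04006 × 6.94 = 0.278 g.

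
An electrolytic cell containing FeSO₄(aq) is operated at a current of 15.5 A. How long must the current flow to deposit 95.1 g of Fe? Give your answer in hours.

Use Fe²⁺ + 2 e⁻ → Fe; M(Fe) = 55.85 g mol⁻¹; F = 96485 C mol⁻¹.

n(Fe) = m/M = 95.1 / 55.85 = 1.703 mol.
Each Fe atom requires 2 electrons, so n(e⁻) = 2 × 1.703 = 3.406 mol.
Q = n(e⁻)·F = 3.406 × 96485 = 328600 C.
t = Q/I = 328600 / 15.50 A = 21200 s = 5.89 h.

5.89 h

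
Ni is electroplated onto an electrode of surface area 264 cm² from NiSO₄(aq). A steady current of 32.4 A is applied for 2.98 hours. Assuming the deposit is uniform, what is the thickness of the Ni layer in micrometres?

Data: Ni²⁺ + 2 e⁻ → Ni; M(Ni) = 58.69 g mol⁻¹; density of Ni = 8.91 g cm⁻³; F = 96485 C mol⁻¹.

449 μm

Q = I·t = 32.40 × 10728 = 347600 C; n(e⁻) = 3.602 mol.
n(Ni) = n(e⁻)/2 = 1.801 mol, so m = 1.801 × 58.69 = 105.7 g.
Volume = m/ρ = 105.7 / 8.91 = 11.86 cm³.
Thickness = V/A = 11.86 / 264 = 0.0449 cm = 449 μm.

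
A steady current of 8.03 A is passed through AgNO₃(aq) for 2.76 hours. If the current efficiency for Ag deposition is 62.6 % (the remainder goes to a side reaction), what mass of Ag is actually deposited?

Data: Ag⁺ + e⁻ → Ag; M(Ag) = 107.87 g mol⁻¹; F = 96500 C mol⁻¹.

Q = I·t = 8.030 × 9936.0 = 79790 C.
n(e⁻) = 79790/96500 = 0.8268 mol; theoretically n(Ag) = 0.8268/1 = 0.8268 mol, m_theo = 89.19 g.
At 62.6 % efficiency, m_actual = 0.626 × 89.19 = 55.8 g.

55.8 g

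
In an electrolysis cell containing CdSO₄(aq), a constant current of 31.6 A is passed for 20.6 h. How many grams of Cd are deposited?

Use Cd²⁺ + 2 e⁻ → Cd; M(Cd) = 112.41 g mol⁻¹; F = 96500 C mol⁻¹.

Q = I·t = 31.60 A × 74160 s = 2343000 C.
n(e⁻) = Q/F = 2343000 / 96500 = 24.28 mol.
Cd²⁺ + 2 e⁻ → Cd, so n(Cd) = n(e⁻)/2 = 12.14 mol.
m = n·M = 12.14 × 112.41 = 1360 g.

1360 g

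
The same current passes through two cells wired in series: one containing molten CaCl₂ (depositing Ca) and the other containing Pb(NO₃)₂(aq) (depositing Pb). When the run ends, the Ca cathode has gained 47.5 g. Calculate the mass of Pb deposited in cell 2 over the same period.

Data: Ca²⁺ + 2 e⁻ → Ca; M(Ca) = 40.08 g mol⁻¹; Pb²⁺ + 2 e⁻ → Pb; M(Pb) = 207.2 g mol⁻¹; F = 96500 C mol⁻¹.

n(Ca) = 47.5 / 40.08 = 1.185 mol.
Since Ca²⁺ + 2 e⁻ → Ca, n(e⁻) passed = 2 × 1.185 = 2.370 mol.
Cells in series carry the same charge, so the same 2.370 mol of electrons passes through cell 2.
Pb²⁺ + 2 e⁻ → Pb, so n(Pb) = 2.370 / 2 = 1.185 mol.
m(Pb) = 1.185 × 207.2 = 246 g.

246 g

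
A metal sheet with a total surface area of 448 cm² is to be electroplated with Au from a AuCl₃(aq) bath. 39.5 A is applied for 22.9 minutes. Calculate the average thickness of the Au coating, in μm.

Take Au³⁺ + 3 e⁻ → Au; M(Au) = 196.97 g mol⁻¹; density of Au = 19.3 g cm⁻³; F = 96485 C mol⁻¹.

42.7 μm

Q = I·t = 39.50 × 1374.0 = 54270 C; n(e⁻) = 0.5625 mol.
n(Au) = n(e⁻)/3 = 0.1875 mol, so m = 0.1875 × 196.97 = 36.93 g.
Volume = m/ρ = 36.93 / 19.3 = 1.914 cm³.
Thickness = V/A = 1.914 / 448 = 0.00427 cm = 42.7 μm.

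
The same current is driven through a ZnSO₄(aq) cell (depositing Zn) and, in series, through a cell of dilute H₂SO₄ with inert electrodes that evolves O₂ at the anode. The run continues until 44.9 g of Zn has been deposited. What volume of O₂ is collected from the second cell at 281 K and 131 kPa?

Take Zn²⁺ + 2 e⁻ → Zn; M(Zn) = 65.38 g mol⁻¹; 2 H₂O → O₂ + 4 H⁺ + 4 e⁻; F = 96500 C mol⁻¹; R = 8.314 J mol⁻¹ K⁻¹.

n(Zn) = 44.9 / 65.38 = 0.6868 mol, so n(e⁻) = 2 × 0.6868 = 1.374 mol.
The cells are in series, so the same 1.374 mol of electrons passes through the second cell.
2 H₂O → O₂ + 4 H⁺ + 4 e⁻ — 4 mol e⁻ per mol O₂, so n(O₂) = 1.374/4 = 0.3434 mol.
V = nRT/P = (0.3434 × 8.314 × 281) / (131 × 10³) = 0.00612 m³ = 6.12 L.

6.12 L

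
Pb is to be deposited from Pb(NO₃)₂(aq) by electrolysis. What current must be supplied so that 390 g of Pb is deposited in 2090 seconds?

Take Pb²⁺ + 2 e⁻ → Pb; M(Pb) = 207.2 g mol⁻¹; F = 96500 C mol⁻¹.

n(Pb) = 390 / 207.2 = 1.882 mol.
n(e⁻) = 2 × 1.882 = 3.764 mol.
Q = n(e⁻)·F = 3.764 × 96500 = 363300 C.
I = Q/t = 363300 / 2090.0 s = 174 A.

174 A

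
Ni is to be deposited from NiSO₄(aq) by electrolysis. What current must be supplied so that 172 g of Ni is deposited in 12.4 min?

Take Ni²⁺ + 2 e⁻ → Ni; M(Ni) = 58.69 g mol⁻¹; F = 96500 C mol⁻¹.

760 A

n(Ni) = 172 / 58.69 = 2.931 mol.
n(e⁻) = 2 × 2.931 = 5.861 mol.
Q = n(e⁻)·F = 5.861 × 96500 = 565600 C.
I = Q/t = 565600 / 744.00 s = 760 A.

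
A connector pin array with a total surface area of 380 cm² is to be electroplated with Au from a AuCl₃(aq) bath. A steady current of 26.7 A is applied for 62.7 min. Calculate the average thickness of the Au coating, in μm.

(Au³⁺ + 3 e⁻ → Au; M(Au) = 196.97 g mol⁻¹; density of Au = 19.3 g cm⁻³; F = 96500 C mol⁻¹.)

93.2 μm

Q = I·t = 26.70 × 3762.0 = 100400 C; n(e⁻) = 1.041 mol.
n(Au) = n(e⁻)/3 = 0.3470 mol, so m = 0.3470 × 196.97 = 68.34 g.
Volume = m/ρ = 68.34 / 19.3 = 3.541 cm³.
Thickness = V/A = 3.541 / 380 = 0.00932 cm = 93.2 μm.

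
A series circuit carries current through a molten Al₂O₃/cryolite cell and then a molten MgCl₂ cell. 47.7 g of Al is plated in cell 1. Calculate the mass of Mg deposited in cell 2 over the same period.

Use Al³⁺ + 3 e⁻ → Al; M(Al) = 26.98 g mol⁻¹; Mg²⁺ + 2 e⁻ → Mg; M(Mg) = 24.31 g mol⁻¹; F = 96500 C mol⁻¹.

64.5 g

n(Al) = 47.7 / 26.98 = 1.768 mol.
Since Al³⁺ + 3 e⁻ → Al, n(e⁻) passed = 3 × 1.768 = 5.304 mol.
Cells in series carry the same charge, so the same 5.304 mol of electrons passes through cell 2.
Mg²⁺ + 2 e⁻ → Mg, so n(Mg) = 5.304 / 2 = 2.652 mol.
m(Mg) = 2.652 × 24.31 = 64.5 g.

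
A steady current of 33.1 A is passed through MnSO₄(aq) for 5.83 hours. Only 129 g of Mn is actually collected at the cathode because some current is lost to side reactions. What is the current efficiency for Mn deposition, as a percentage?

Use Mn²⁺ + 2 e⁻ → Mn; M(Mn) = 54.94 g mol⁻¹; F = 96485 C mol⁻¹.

Q = I·t = 33.10 × 20988 = 694700 C; n(e⁻) = 694700/96485 = 7.200 mol.
Theoretical n(Mn) = n(e⁻)/2 = 3.600 mol, i.e. m_theo = 3.600 × 54.94 = 197.8 g.
Efficiency = m_actual / m_theo = 129 / 197.8 = 65.2 %.

65.2 %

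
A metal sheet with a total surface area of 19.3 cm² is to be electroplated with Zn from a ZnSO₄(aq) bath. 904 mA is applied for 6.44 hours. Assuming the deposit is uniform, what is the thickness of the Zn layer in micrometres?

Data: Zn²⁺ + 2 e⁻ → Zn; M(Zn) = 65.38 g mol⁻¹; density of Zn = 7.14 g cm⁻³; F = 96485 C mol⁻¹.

515 μm

Q = I·t = 0.9040 × 23184 = 20960 C; n(e⁻) = 0.2172 mol.
n(Zn) = n(e⁻)/2 = 0.1086 mol, so m = 0.1086 × 65.38 = 7.101 g.
Volume = m/ρ = 7.101 / 7.14 = 0.9945 cm³.
Thickness = V/A = 0.9945 / 19.3 = 0.0515 cm = 515 μm.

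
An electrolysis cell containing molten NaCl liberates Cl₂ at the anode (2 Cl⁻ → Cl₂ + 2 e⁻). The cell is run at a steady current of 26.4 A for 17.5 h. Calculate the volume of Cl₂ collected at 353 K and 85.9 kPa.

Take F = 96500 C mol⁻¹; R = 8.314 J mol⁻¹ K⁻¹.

294 L

Q = I·t = 26.40 A × 63000 s = 1663000 C.
n(e⁻) = Q/F = 1663000 / 96500 = 17.24 mol.
2 electrons are transferred per Cl₂ molecule, so n(Cl₂) = 17.24 / 2 = 8.618 mol.
V = nRT/P = (8.618 × 8.314 × 353) / (85.9 × 10³ Pa) = 0.294 m³ = 294 L.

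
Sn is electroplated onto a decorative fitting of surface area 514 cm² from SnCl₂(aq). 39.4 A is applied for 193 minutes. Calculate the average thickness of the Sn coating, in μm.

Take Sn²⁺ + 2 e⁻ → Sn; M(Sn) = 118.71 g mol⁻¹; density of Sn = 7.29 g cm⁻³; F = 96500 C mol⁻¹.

749 μm

Q = I·t = 39.40 × 11580 = 456300 C; n(e⁻) = 4.728 mol.
n(Sn) = n(e⁻)/2 = 2.364 mol, so m = 2.364 × 118.71 = 280.6 g.
Volume = m/ρ = 280.6 / 7.29 = 38.50 cm³.
Thickness = V/A = 38.50 / 514 = 0.0749 cm = 749 μm.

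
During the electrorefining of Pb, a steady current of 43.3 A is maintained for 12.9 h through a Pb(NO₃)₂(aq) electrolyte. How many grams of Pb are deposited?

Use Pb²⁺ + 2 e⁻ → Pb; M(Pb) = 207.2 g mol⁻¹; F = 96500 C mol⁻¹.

2160 g

Q = I·t = 43.30 A × 46440 s = 2011000 C.
n(e⁻) = Q/F = 2011000 / 96500 = 20.84 mol.
Pb²⁺ + 2 e⁻ → Pb, so n(Pb) = n(e⁻)/2 = 10.42 mol.
m = n·M = 10.42 × 207.2 = 2160 g.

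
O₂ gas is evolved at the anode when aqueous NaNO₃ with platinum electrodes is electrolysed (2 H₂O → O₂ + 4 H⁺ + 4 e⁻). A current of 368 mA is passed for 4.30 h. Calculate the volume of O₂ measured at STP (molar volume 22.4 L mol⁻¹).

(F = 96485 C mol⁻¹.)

0.331 L

Q = I·t = 0.3680 A × 15480 s = 5697 C.
n(e⁻) = Q/F = 5697 / 96485 = 0.05904 mol.
4 electrons are transferred per O₂ molecule, so n(O₂) = 0.05904 / 4 = 0.01476 mol.
V = n × V_m = 0.01476 × 22.4 = 0.331 L.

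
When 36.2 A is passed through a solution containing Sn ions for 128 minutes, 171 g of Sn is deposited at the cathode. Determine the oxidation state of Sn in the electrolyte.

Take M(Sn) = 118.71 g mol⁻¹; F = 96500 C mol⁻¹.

Q = I·t = 36.20 A × 7680.0 s = 278000 C, so n(e⁻) = 278000/96500 = 2.881 mol.
n(Sn) deposited = 171 / 118.71 = 1.440 mol.
Electrons per atom = n(e⁻)/n(Sn) = 2.881 / 1.440 = 2.00 ≈ 2, so the ion is Sn²⁺.

+2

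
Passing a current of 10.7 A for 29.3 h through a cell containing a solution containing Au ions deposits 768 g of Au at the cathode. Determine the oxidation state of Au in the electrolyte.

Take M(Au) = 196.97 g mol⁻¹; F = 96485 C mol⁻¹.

Q = I·t = 10.70 A × 105480 s = 1129000 C, so n(e⁻) = 1129000/96485 = 11.70 mol.
n(Au) deposited = 768 / 196.97 = 3.899 mol.
Electrons per atom = n(e⁻)/n(Au) = 11.70 / 3.899 = 3.00 ≈ 3, so the ion is Au³⁺.

+3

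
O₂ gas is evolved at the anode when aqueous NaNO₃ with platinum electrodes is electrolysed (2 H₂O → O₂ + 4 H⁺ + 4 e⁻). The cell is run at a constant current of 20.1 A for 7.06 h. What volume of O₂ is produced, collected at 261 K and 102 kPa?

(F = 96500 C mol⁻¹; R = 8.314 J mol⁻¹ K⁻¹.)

Q = I·t = 20.10 A × 25416 s = 510900 C.
n(e⁻) = Q/F = 510900 / 96500 = 5.294 mol.
4 electrons are transferred per O₂ molecule, so n(O₂) = 5.294 / 4 = 1.323 mol.
V = nRT/P = (1.323 × 8.314 × 261) / (102 × 10³ Pa) = 0.0282 m³ = 28.2 L.

28.2 L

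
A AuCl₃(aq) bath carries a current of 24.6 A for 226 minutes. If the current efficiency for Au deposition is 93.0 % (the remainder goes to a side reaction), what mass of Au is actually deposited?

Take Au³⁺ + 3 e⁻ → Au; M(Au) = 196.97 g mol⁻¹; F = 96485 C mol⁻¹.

211 g

Q = I·t = 24.60 × 13560 = 333600 C.
n(e⁻) = 333600/96485 = 3.457 mol; theoretically n(Au) = 3.457/3 = 1.152 mol, m_theo = 227.0 g.
At 93.0 % efficiency, m_actual = 0.930 × 227.0 = 211 g.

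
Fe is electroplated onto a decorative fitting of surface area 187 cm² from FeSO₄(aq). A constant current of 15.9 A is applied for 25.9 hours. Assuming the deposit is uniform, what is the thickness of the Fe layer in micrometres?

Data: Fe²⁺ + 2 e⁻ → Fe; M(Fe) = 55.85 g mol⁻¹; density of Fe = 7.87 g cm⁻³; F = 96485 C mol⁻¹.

2920 μm

Q = I·t = 15.90 × 93240 = 1483000 C; n(e⁻) = 15.37 mol.
n(Fe) = n(e⁻)/2 = 7.683 mol, so m = 7.683 × 55.85 = 429.1 g.
Volume = m/ρ = 429.1 / 7.87 = 54.52 cm³.
Thickness = V/A = 54.52 / 187 = 0.292 cm = 2920 μm.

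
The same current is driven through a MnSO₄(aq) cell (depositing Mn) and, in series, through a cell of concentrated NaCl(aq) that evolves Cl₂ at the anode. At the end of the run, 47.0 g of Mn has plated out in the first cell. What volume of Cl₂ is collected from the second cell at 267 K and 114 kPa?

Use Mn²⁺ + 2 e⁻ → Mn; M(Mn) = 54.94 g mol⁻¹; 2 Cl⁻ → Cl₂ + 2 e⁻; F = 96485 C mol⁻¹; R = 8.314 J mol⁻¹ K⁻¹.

n(Mn) = 47.0 / 54.94 = 0.8555 mol, so n(e⁻) = 2 × 0.8555 = 1.711 mol.
The cells are in series, so the same 1.711 mol of electrons passes through the second cell.
2 Cl⁻ → Cl₂ + 2 e⁻ — 2 mol e⁻ per mol Cl₂, so n(Cl₂) = 1.711/2 = 0.8555 mol.
V = nRT/P = (0.8555 × 8.314 × 267) / (114 × 10³) = 0.0167 m³ = 16.7 L.

16.7 L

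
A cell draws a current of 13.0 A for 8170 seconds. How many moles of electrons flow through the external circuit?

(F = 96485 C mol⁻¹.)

Q = I·t = 13.00 A × 8170.0 s = 106200 C.
n(e⁻) = Q/F = 106200 / 96485 = 1.10 mol.

1.10 mol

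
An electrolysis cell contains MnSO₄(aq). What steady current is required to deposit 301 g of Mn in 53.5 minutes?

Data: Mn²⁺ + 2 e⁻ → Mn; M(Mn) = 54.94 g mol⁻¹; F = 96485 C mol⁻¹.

n(Mn) = 301 / 54.94 = 5.479 mol.
n(e⁻) = 2 × 5.479 = 10.96 mol.
Q = n(e⁻)·F = 10.96 × 96485 = 1057000 C.
I = Q/t = 1057000 / 3210.0 s = 329 A.

329 A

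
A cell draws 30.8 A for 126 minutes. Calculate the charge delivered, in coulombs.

2.33 × 10⁵ C

Q = I·t = 30.80 A × 7560.0 s = 2.33 × 10⁵ C.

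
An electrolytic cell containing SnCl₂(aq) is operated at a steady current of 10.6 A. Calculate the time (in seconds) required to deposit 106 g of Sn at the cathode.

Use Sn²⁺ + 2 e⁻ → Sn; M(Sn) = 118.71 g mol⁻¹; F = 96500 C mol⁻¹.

16300 s

n(Sn) = m/M = 106 / 118.71 = 0.8929 mol.
Each Sn atom requires 2 electrons, so n(e⁻) = 2 × 0.8929 = 1.786 mol.
Q = n(e⁻)·F = 1.786 × 96500 = 172300 C.
t = Q/I = 172300 / 10.60 A = 16260 s.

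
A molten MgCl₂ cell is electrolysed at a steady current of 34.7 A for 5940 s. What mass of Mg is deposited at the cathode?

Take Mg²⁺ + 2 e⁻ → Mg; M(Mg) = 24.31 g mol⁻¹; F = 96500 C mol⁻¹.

Q = I·t = 34.70 A × 5940.0 s = 206100 C.
n(e⁻) = Q/F = 206100 / 96500 = 2.136 mol.
Mg²⁺ + 2 e⁻ → Mg, so n(Mg) = n(e⁻)/2 = 1.068 mol.
m = n·M = 1.068 × 24.31 = 26.0 g.

26.0 g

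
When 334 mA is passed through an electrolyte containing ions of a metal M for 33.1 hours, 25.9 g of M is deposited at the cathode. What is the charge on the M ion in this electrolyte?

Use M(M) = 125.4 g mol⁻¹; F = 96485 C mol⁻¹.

+2

Q = I·t = 0.3340 A × 119160 s = 39800 C, so n(e⁻) = 39800/96485 = 0.4125 mol.
n(M) deposited = 25.9 / 125.4 = 0.2065 mol.
Electrons per atom = n(e⁻)/n(M) = 0.4125 / 0.2065 = 2.00 ≈ 2, so the ion is M²⁺.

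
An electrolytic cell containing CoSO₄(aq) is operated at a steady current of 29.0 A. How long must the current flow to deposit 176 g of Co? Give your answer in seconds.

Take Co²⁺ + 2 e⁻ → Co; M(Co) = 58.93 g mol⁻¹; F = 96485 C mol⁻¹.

19900 s

n(Co) = m/M = 176 / 58.93 = 2.987 mol.
Each Co atom requires 2 electrons, so n(e⁻) = 2 × 2.987 = 5.973 mol.
Q = n(e⁻)·F = 5.973 × 96485 = 576300 C.
t = Q/I = 576300 / 29.00 A = 19870 s.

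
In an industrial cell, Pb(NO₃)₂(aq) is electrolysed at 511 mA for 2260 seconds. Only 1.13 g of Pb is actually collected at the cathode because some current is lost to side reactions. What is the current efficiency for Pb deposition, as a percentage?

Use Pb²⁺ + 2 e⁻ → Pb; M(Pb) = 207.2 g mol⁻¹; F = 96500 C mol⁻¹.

Q = I·t = 0.5110 × 2260.0 = 1155 C; n(e⁻) = 1155/96500 = 0.01197 mol.
Theoretical n(Pb) = n(e⁻)/2 = 0.005984 mol, i.e. m_theo = 0.005984 × 207.2 = 1.240 g.
Efficiency = m_actual / m_theo = 1.13 / 1.240 = 91.1 %.

91.1 %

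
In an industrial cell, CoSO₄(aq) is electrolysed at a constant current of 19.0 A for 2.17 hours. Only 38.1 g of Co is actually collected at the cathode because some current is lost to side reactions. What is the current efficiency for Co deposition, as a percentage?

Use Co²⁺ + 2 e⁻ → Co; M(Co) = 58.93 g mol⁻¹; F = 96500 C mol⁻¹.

Q = I·t = 19.00 × 7812.0 = 148400 C; n(e⁻) = 148400/96500 = 1.538 mol.
Theoretical n(Co) = n(e⁻)/2 = 0.7691 mol, i.e. m_theo = 0.7691 × 58.93 = 45.32 g.
Efficiency = m_actual / m_theo = 38.1 / 45.32 = 84.1 %.

84.1 %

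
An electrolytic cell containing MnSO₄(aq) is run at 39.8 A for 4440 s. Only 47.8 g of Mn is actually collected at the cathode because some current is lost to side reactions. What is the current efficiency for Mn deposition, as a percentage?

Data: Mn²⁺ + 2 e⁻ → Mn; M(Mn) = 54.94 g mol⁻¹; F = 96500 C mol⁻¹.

Q = I·t = 39.80 × 4440.0 = 176700 C; n(e⁻) = 176700/96500 = 1.831 mol.
Theoretical n(Mn) = n(e⁻)/2 = 0.9156 mol, i.e. m_theo = 0.9156 × 54.94 = 50.30 g.
Efficiency = m_actual / m_theo = 47.8 / 50.30 = 95.0 %.

95.0 %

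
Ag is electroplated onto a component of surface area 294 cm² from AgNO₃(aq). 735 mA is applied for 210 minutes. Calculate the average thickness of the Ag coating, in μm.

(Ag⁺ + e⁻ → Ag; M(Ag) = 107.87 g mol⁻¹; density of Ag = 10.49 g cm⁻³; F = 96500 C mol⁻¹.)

33.6 μm

Q = I·t = 0.7350 × 12600 = 9261 C; n(e⁻) = 0.09597 mol.
n(Ag) = n(e⁻)/1 = 0.09597 mol, so m = 0.09597 × 107.87 = 10.35 g.
Volume = m/ρ = 10.35 / 10.49 = 0.9869 cm³.
Thickness = V/A = 0.9869 / 294 = 0.00336 cm = 33.6 μm.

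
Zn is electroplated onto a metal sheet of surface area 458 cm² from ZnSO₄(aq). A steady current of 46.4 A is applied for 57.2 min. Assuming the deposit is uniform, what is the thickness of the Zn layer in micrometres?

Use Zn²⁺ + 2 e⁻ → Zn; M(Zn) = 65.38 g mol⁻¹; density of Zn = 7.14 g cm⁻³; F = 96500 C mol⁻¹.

165 μm

Q = I·t = 46.40 × 3432.0 = 159200 C; n(e⁻) = 1.650 mol.
n(Zn) = n(e⁻)/2 = 0.8251 mol, so m = 0.8251 × 65.38 = 53.95 g.
Volume = m/ρ = 53.95 / 7.14 = 7.555 cm³.
Thickness = V/A = 7.555 / 458 = 0.0165 cm = 165 μm.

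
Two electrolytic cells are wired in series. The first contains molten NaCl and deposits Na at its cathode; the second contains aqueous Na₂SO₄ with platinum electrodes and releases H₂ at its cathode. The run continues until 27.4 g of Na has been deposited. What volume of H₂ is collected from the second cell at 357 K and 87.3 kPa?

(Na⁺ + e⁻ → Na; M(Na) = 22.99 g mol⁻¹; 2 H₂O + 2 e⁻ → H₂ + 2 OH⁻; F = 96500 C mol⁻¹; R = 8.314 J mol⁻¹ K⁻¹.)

20.3 L

n(Na) = 27.4 / 22.99 = 1.192 mol, so n(e⁻) = 1 × 1.192 = 1.192 mol.
The cells are in series, so the same 1.192 mol of electrons passes through the second cell.
2 H₂O + 2 e⁻ → H₂ + 2 OH⁻ — 2 mol e⁻ per mol H₂, so n(H₂) = 1.192/2 = 0.5959 mol.
V = nRT/P = (0.5959 × 8.314 × 357) / (87.3 × 10³) = 0.0203 m³ = 20.3 L.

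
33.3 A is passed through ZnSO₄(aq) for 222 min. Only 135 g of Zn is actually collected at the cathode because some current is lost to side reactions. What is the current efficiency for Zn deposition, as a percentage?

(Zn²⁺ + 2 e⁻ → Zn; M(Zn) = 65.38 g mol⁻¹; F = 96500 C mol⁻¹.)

89.8 %

Q = I·t = 33.30 × 13320 = 443600 C; n(e⁻) = 443600/96500 = 4.596 mol.
Theoretical n(Zn) = n(e⁻)/2 = 2.298 mol, i.e. m_theo = 2.298 × 65.38 = 150.3 g.
Efficiency = m_actual / m_theo = 135 / 150.3 = 89.8 %.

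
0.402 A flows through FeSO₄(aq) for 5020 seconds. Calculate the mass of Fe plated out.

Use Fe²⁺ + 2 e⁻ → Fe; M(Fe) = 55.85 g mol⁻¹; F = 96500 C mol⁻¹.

Q = I·t = 0.4020 A × 5020.0 s = 2018 C.
n(e⁻) = Q/F = 2018 / 96500 = 0.02091 mol.
Fe²⁺ + 2 e⁻ → Fe, so n(Fe) = n(e⁻)/2 = 0.01046 mol.
m = n·M = 0.01046 × 55.85 = 0.584 g.

0.584 g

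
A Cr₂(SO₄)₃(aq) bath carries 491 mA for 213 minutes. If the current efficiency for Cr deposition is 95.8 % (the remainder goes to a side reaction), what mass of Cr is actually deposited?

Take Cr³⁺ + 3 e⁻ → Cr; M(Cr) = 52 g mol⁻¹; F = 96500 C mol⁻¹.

1.08 g

Q = I·t = 0.4910 × 12780 = 6275 C.
n(e⁻) = 6275/96500 = 0.06503 mol; theoretically n(Cr) = 0.06503/3 = 0.02168 mol, m_theo = 1.127 g.
At 95.8 % efficiency, m_actual = 0.958 × 1.127 = 1.08 g.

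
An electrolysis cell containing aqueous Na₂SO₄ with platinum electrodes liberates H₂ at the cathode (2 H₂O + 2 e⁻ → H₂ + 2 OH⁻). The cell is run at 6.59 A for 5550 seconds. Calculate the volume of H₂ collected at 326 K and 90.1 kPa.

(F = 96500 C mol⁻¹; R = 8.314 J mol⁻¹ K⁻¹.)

5.70 L

Q = I·t = 6.590 A × 5550.0 s = 36570 C.
n(e⁻) = Q/F = 36570 / 96500 = 0.3790 mol.
2 electrons are transferred per H₂ molecule, so n(H₂) = 0.3790 / 2 = 0.1895 mol.
V = nRT/P = (0.1895 × 8.314 × 326) / (90.1 × 10³ Pa) = 0.00570 m³ = 5.70 L.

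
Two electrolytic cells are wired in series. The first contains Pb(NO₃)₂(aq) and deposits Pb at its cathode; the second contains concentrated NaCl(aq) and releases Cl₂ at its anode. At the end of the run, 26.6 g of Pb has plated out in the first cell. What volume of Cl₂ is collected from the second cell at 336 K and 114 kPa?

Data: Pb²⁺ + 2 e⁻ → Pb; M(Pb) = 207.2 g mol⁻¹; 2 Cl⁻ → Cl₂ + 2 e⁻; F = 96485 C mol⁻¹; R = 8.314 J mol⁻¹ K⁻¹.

3.15 L

n(Pb) = 26.6 / 207.2 = 0.1284 mol, so n(e⁻) = 2 × 0.1284 = 0.2568 mol.
The cells are in series, so the same 0.2568 mol of electrons passes through the second cell.
2 Cl⁻ → Cl₂ + 2 e⁻ — 2 mol e⁻ per mol Cl₂, so n(Cl₂) = 0.2568/2 = 0.1284 mol.
V = nRT/P = (0.1284 × 8.314 × 336) / (114 × 10³) = 0.00315 m³ = 3.15 L.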